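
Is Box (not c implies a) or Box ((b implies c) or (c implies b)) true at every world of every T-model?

Yes, valid

Tableau for the negation not (Box (not c implies a) or Box ((b implies c) or (c implies b))):
1. not (Box (not c implies a) or Box ((b implies c) or (c implies b))), 0
2. not Box (not c implies a), 0   [neg-or-rule on 1]
3. not Box ((b implies c) or (c implies b)), 0   [neg-or-rule on 1]
4. not (not c implies a), 1   [neg-Box-rule on 2: fresh world 1, 0R1]
5. not c, 1   [neg-implies-rule on 4]
6. not a, 1   [neg-implies-rule on 4]
7. not ((b implies c) or (c implies b)), 2   [neg-Box-rule on 3: fresh world 2, 0R2]
8. not (b implies c), 2   [neg-or-rule on 7]
9. not (c implies b), 2   [neg-or-rule on 7]
10. b, 2   [neg-implies-rule on 8]
11. not c, 2   [neg-implies-rule on 8]
12. c, 2   [neg-implies-rule on 9]
13. not b, 2   [neg-implies-rule on 9]
Accessibility: 0R0, 0R1, 0R2, 1R1, 2R2
Branch closes: c and not c both at 2.
All branches of the negation close; one closing branch shown above.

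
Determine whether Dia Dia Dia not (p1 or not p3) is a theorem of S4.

Tableau for the negation not Dia Dia Dia not (p1 or not p3):
1. not Dia Dia Dia not (p1 or not p3), 0
2. not Dia Dia not (p1 or not p3), 0   [neg-Dia-rule on 1 via 0R0]
3. not Dia not (p1 or not p3), 0   [neg-Dia-rule on 2 via 0R0]
4. p1 or not p3, 0   [neg-Dia-rule on 3 via 0R0]
5. not p3, 0   [or-rule on 4 (branches; this branch)]
Accessibility: 0R0
The negation has an open branch (countermodel exists).

No, not valid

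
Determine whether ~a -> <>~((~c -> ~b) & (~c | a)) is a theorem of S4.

Not valid

Tableau for the negation ~(~a -> <>~((~c -> ~b) & (~c | a))):
1. ~(~a -> <>~((~c -> ~b) & (~c | a))), u
2. ~a, u   [~->-rule on 1]
3. ~<>~((~c -> ~b) & (~c | a)), u   [~->-rule on 1]
4. (~c -> ~b) & (~c | a), u   [~<>-rule on 3 via uRu]
5. ~c -> ~b, u   [&-rule on 4]
6. ~c | a, u   [&-rule on 4]
7. ~b, u   [->-rule on 5 (branches; this branch)]
8. ~c, u   [|-rule on 6 (branches; this branch)]
Accessibility: uRu
The negation has an open branch (countermodel exists).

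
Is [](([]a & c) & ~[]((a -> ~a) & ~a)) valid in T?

Not valid

Tableau for the negation ~[](([]a & c) & ~[]((a -> ~a) & ~a)):
1. ~[](([]a & c) & ~[]((a -> ~a) & ~a)), w0
2. ~(([]a & c) & ~[]((a -> ~a) & ~a)), w1
3. []((a -> ~a) & ~a), w1
4. (a -> ~a) & ~a, w1
5. a -> ~a, w1
6. ~a, w1
Accessibility: w0Rw0, w0Rw1, w1Rw1
The negation has an open branch (countermodel exists).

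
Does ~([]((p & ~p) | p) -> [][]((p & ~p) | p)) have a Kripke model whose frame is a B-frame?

1. ~([]((p & ~p) | p) -> [][]((p & ~p) | p)), u
2. []((p & ~p) | p), u   [~->-rule on 1]
3. ~[][]((p & ~p) | p), u   [~->-rule on 1]
4. (p & ~p) | p, u   [[]-rule on 2 via uRu]
5. p, u   [|-rule on 4 (branches; this branch)]
6. ~[]((p & ~p) | p), v   [~[]-rule on 3: fresh world v, uRv]
7. (p & ~p) | p, v   [[]-rule on 2 via uRv]
8. p, v   [|-rule on 7 (branches; this branch)]
9. ~((p & ~p) | p), w   [~[]-rule on 6: fresh world w, vRw]
10. ~(p & ~p), w   [~|-rule on 9]
11. ~p, w   [~|-rule on 9]
Accessibility: uRu, uRv, vRu, vRv, vRw, wRv, wRw

Yes, satisfiable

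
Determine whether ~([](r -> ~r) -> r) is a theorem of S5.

Not valid

Tableau for the negation [](r -> ~r) -> r:
1. [](r -> ~r) -> r, w0
2. r, w0   [->-rule on 1 (branches; this branch)]
Accessibility: w0Rw0
The negation has an open branch (countermodel exists).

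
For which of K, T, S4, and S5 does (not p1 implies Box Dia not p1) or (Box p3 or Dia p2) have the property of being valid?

S5

S5-tableau for the negation not ((not p1 implies Box Dia not p1) or (Box p3 or Dia p2)):
1. not ((not p1 implies Box Dia not p1) or (Box p3 or Dia p2)), 0
2. not (not p1 implies Box Dia not p1), 0
3. not (Box p3 or Dia p2), 0
4. not p1, 0
5. not Box Dia not p1, 0
6. not Box p3, 0
7. not Dia p2, 0
8. not p2, 0
9. not Dia not p1, 1
10. not p2, 1
11. p1, 0
Accessibility: 0R0, 0R1, 1R0, 1R1
Branch closes: p1 and not p1 both at 0.
Every branch closes (one shown): valid in S5.
S4-tableau for the negation not ((not p1 implies Box Dia not p1) or (Box p3 or Dia p2)):
1. not ((not p1 implies Box Dia not p1) or (Box p3 or Dia p2)), 0
2. not (not p1 implies Box Dia not p1), 0
3. not (Box p3 or Dia p2), 0
4. not p1, 0
5. not Box Dia not p1, 0
6. not Box p3, 0
7. not Dia p2, 0
8. not p2, 0
9. not Dia not p1, 1
10. not p2, 1
11. p1, 1
12. not p3, 2
13. not p2, 2
Accessibility: 0R0, 0R1, 0R2, 1R1, 2R2
Complete open branch: countermodel on an S4-frame, so not valid in S4, nor in K, T (the same frame is also a K-frame and a T-frame).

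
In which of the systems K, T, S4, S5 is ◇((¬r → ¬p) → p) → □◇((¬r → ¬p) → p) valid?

S5-tableau for the negation ¬(◇((¬r → ¬p) → p) → □◇((¬r → ¬p) → p)):
1. ¬(◇((¬r → ¬p) → p) → □◇((¬r → ¬p) → p)), u
2. ◇((¬r → ¬p) → p), u   [¬→-rule on 1]
3. ¬□◇((¬r → ¬p) → p), u   [¬→-rule on 1]
4. (¬r → ¬p) → p, v   [◇-rule on 2: fresh world v, uRv]
5. ¬(¬r → ¬p), v   [→-rule on 4 (branches; this branch)]
6. ¬r, v   [¬→-rule on 5]
7. p, v   [¬→-rule on 5]
8. ¬◇((¬r → ¬p) → p), w   [¬□-rule on 3: fresh world w, uRw]
9. ¬((¬r → ¬p) → p), u   [¬◇-rule on 8 via wRu]
10. ¬r → ¬p, u   [¬→-rule on 9]
11. ¬p, u   [¬→-rule on 9]
12. ¬((¬r → ¬p) → p), v   [¬◇-rule on 8 via wRv]
13. ¬r → ¬p, v   [¬→-rule on 12]
14. ¬p, v   [¬→-rule on 12]
Accessibility: uRu, uRv, uRw, vRu, vRv, vRw, wRu, wRv, wRw
Branch closes: p and ¬p both at v.
Every branch closes (one shown): valid in S5.
S4-tableau for the negation ¬(◇((¬r → ¬p) → p) → □◇((¬r → ¬p) → p)):
1. ¬(◇((¬r → ¬p) → p) → □◇((¬r → ¬p) → p)), u
2. ◇((¬r → ¬p) → p), u   [¬→-rule on 1]
3. ¬□◇((¬r → ¬p) → p), u   [¬→-rule on 1]
4. (¬r → ¬p) → p, v   [◇-rule on 2: fresh world v, uRv]
5. p, v   [→-rule on 4 (branches; this branch)]
6. ¬◇((¬r → ¬p) → p), w   [¬□-rule on 3: fresh world w, uRw]
7. ¬((¬r → ¬p) → p), w   [¬◇-rule on 6 via wRw]
8. ¬r → ¬p, w   [¬→-rule on 7]
9. ¬p, w   [¬→-rule on 7]
Accessibility: uRu, uRv, uRw, vRv, wRw
Complete open branch: countermodel on an S4-frame, so not valid in S4, nor in K, T (the same frame is also a K-frame and a T-frame).

S5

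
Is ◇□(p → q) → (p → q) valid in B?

Valid in B

Tableau for the negation ¬(◇□(p → q) → (p → q)):
1. ¬(◇□(p → q) → (p → q)), 0
2. ◇□(p → q), 0
3. ¬(p → q), 0
4. p, 0
5. ¬q, 0
6. □(p → q), 1
7. p → q, 0
8. p → q, 1
9. q, 0
Accessibility: 0R0, 0R1, 1R0, 1R1
Branch closes: q and ¬q both at 0.
All branches of the negation close; one closing branch shown above.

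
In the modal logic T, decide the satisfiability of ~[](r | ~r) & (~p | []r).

No, unsatisfiable

1. ~[](r | ~r) & (~p | []r), 0
2. ~[](r | ~r), 0
3. ~p | []r, 0
4. []r, 0
5. r, 0
6. ~(r | ~r), 1
7. ~r, 1
8. r, 1
Accessibility: 0R0, 0R1, 1R1
Branch closes: r and ~r both at 1.
All branches of the tableau close; one closing branch shown above.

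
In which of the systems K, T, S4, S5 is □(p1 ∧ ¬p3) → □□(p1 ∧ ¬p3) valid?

S4-tableau for the negation ¬(□(p1 ∧ ¬p3) → □□(p1 ∧ ¬p3)):
1. ¬(□(p1 ∧ ¬p3) → □□(p1 ∧ ¬p3)), 0
2. □(p1 ∧ ¬p3), 0
3. ¬□□(p1 ∧ ¬p3), 0
4. p1 ∧ ¬p3, 0
5. p1, 0
6. ¬p3, 0
7. ¬□(p1 ∧ ¬p3), 1
8. p1 ∧ ¬p3, 1
9. p1, 1
10. ¬p3, 1
11. ¬(p1 ∧ ¬p3), 2
12. p1 ∧ ¬p3, 2
13. p1, 2
14. ¬p3, 2
15. p3, 2
Accessibility: 0R0, 0R1, 0R2, 1R1, 1R2, 2R2
Branch closes: p3 and ¬p3 both at 2.
Every branch closes (one shown): valid in S4, hence also in S5 (every theorem of S4 is a theorem of S5).
T-tableau for the negation ¬(□(p1 ∧ ¬p3) → □□(p1 ∧ ¬p3)):
1. ¬(□(p1 ∧ ¬p3) → □□(p1 ∧ ¬p3)), 0
2. □(p1 ∧ ¬p3), 0
3. ¬□□(p1 ∧ ¬p3), 0
4. p1 ∧ ¬p3, 0
5. p1, 0
6. ¬p3, 0
7. ¬□(p1 ∧ ¬p3), 1
8. p1 ∧ ¬p3, 1
9. p1, 1
10. ¬p3, 1
11. ¬(p1 ∧ ¬p3), 2
12. p3, 2
Accessibility: 0R0, 0R1, 1R1, 1R2, 2R2
Complete open branch: countermodel on a T-frame, so not valid in T, nor in K (the same frame is also a K-frame).

S4, S5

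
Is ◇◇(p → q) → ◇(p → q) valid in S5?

Valid in S5

Tableau for the negation ¬(◇◇(p → q) → ◇(p → q)):
1. ¬(◇◇(p → q) → ◇(p → q)), u
2. ◇◇(p → q), u
3. ¬◇(p → q), u
4. ¬(p → q), u
5. p, u
6. ¬q, u
7. ◇(p → q), v
8. ¬(p → q), v
9. p, v
10. ¬q, v
11. p → q, w
12. ¬(p → q), w
13. p, w
14. ¬q, w
15. q, w
Accessibility: uRu, uRv, uRw, vRu, vRv, vRw, wRu, wRv, wRw
Branch closes: q and ¬q both at w.
All branches of the negation close; one closing branch shown above.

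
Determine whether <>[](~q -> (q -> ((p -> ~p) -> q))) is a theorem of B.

Valid

Tableau for the negation ~<>[](~q -> (q -> ((p -> ~p) -> q))):
1. ~<>[](~q -> (q -> ((p -> ~p) -> q))), 0
2. ~[](~q -> (q -> ((p -> ~p) -> q))), 0
3. ~(~q -> (q -> ((p -> ~p) -> q))), 1
4. ~q, 1
5. ~(q -> ((p -> ~p) -> q)), 1
6. q, 1
7. ~((p -> ~p) -> q), 1
Accessibility: 0R0, 0R1, 1R0, 1R1
Branch closes: q and ~q both at 1.
Every branch of the negation's tableau closes; the branch above is one of them.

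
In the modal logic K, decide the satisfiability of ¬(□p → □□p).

1. ¬(□p → □□p), 0
2. □p, 0
3. ¬□□p, 0
4. ¬□p, 1
5. p, 1
6. ¬p, 2
Accessibility: 0R1, 1R2

Yes, satisfiable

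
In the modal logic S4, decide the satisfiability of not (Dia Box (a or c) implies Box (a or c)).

1. not (Dia Box (a or c) implies Box (a or c)), 0
2. Dia Box (a or c), 0
3. not Box (a or c), 0
4. Box (a or c), 1
5. a or c, 1
6. c, 1
7. not (a or c), 2
8. not a, 2
9. not c, 2
Accessibility: 0R0, 0R1, 0R2, 1R1, 2R2

Satisfiable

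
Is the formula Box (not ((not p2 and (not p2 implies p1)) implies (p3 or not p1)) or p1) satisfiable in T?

Satisfiable (open branch found)

1. Box (not ((not p2 and (not p2 implies p1)) implies (p3 or not p1)) or p1), w0
2. not ((not p2 and (not p2 implies p1)) implies (p3 or not p1)) or p1, w0
3. p1, w0
Accessibility: w0Rw0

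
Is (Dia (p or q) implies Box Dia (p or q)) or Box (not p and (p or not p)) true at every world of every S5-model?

Valid in S5

Tableau for the negation not ((Dia (p or q) implies Box Dia (p or q)) or Box (not p and (p or not p))):
1. not ((Dia (p or q) implies Box Dia (p or q)) or Box (not p and (p or not p))), w0
2. not (Dia (p or q) implies Box Dia (p or q)), w0
3. not Box (not p and (p or not p)), w0
4. Dia (p or q), w0
5. not Box Dia (p or q), w0
6. not (not p and (p or not p)), w1
7. p, w1
8. p or q, w2
9. q, w2
10. not Dia (p or q), w3
11. not (p or q), w0
12. not p, w0
13. not q, w0
14. not (p or q), w1
15. not p, w1
16. not q, w1
Accessibility: w0Rw0, w0Rw1, w0Rw2, w0Rw3, w1Rw0, w1Rw1, w1Rw2, w1Rw3, w2Rw0, w2Rw1, w2Rw2, w2Rw3, w3Rw0, w3Rw1, w3Rw2, w3Rw3
Branch closes: p and not p both at w1.
Every branch of the negation's tableau closes; the branch above is one of them.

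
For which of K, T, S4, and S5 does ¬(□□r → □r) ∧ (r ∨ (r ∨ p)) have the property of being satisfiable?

K

K-tableau for the formula:
1. ¬(□□r → □r) ∧ (r ∨ (r ∨ p)), u
2. ¬(□□r → □r), u
3. r ∨ (r ∨ p), u
4. □□r, u
5. ¬□r, u
6. r ∨ p, u
7. p, u
8. ¬r, v
9. □r, v
Accessibility: uRv
Complete open branch: satisfiable in K.
T-tableau for the formula:
1. ¬(□□r → □r) ∧ (r ∨ (r ∨ p)), u
2. ¬(□□r → □r), u
3. r ∨ (r ∨ p), u
4. □□r, u
5. ¬□r, u
6. □r, u
7. r, u
8. r ∨ p, u
9. p, u
10. ¬r, v
11. □r, v
12. r, v
Accessibility: uRu, uRv, vRv
Branch closes: r and ¬r both at v.
Every branch closes (one shown): unsatisfiable in T, hence also in S4, S5 (every S4/S5-frame is a T-frame).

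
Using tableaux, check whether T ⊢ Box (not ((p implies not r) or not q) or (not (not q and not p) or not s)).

Not valid

Tableau for the negation not Box (not ((p implies not r) or not q) or (not (not q and not p) or not s)):
1. not Box (not ((p implies not r) or not q) or (not (not q and not p) or not s)), w0
2. not (not ((p implies not r) or not q) or (not (not q and not p) or not s)), w1   [neg-Box-rule on 1: fresh world w1, w0Rw1]
3. (p implies not r) or not q, w1   [neg-or-rule on 2]
4. not (not (not q and not p) or not s), w1   [neg-or-rule on 2]
5. not q and not p, w1   [neg-or-rule on 4]
6. s, w1   [neg-or-rule on 4]
7. not q, w1   [and-rule on 5]
8. not p, w1   [and-rule on 5]
Accessibility: w0Rw0, w0Rw1, w1Rw1
The negation has an open branch (countermodel exists).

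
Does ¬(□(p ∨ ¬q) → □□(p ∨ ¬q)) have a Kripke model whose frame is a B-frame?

1. ¬(□(p ∨ ¬q) → □□(p ∨ ¬q)), u
2. □(p ∨ ¬q), u   [¬→-rule on 1]
3. ¬□□(p ∨ ¬q), u   [¬→-rule on 1]
4. p ∨ ¬q, u   [□-rule on 2 via uRu]
5. ¬q, u   [∨-rule on 4 (branches; this branch)]
6. ¬□(p ∨ ¬q), v   [¬□-rule on 3: fresh world v, uRv]
7. p ∨ ¬q, v   [□-rule on 2 via uRv]
8. ¬q, v   [∨-rule on 7 (branches; this branch)]
9. ¬(p ∨ ¬q), w   [¬□-rule on 6: fresh world w, vRw]
10. ¬p, w   [¬∨-rule on 9]
11. q, w   [¬∨-rule on 9]
Accessibility: uRu, uRv, vRu, vRv, vRw, wRv, wRw

Satisfiable (open branch found)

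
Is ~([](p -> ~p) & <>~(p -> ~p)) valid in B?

Tableau for the negation [](p -> ~p) & <>~(p -> ~p):
1. [](p -> ~p) & <>~(p -> ~p), u
2. [](p -> ~p), u
3. <>~(p -> ~p), u
4. p -> ~p, u
5. ~p, u
6. ~(p -> ~p), v
7. p, v
8. p -> ~p, v
9. ~p, v
Accessibility: uRu, uRv, vRu, vRv
Branch closes: p and ~p both at v.
Every branch of the negation's tableau closes; the branch above is one of them.

Valid in B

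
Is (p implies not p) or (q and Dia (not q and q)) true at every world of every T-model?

Not valid

Tableau for the negation not ((p implies not p) or (q and Dia (not q and q))):
1. not ((p implies not p) or (q and Dia (not q and q))), w0
2. not (p implies not p), w0
3. not (q and Dia (not q and q)), w0
4. p, w0
5. not Dia (not q and q), w0
6. not (not q and q), w0
7. not q, w0
Accessibility: w0Rw0
The negation has an open branch (countermodel exists).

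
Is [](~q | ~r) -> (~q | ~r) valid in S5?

Valid

Tableau for the negation ~([](~q | ~r) -> (~q | ~r)):
1. ~([](~q | ~r) -> (~q | ~r)), w0
2. [](~q | ~r), w0   [~->-rule on 1]
3. ~(~q | ~r), w0   [~->-rule on 1]
4. q, w0   [~|-rule on 3]
5. r, w0   [~|-rule on 3]
6. ~q | ~r, w0   [[]-rule on 2 via w0Rw0]
7. ~r, w0   [|-rule on 6 (branches; this branch)]
Accessibility: w0Rw0
Branch closes: r and ~r both at w0.
Every branch of the negation's tableau closes; the branch above is one of them.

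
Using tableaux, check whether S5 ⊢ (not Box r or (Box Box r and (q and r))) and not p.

Invalid (countermodel exists)

Tableau for the negation not ((not Box r or (Box Box r and (q and r))) and not p):
1. not ((not Box r or (Box Box r and (q and r))) and not p), 0
2. p, 0   [neg-and-rule on 1 (branches; this branch)]
Accessibility: 0R0
The negation has an open branch (countermodel exists).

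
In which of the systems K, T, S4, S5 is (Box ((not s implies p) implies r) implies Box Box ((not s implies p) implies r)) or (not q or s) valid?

S4, S5

S4-tableau for the negation not ((Box ((not s implies p) implies r) implies Box Box ((not s implies p) implies r)) or (not q or s)):
1. not ((Box ((not s implies p) implies r) implies Box Box ((not s implies p) implies r)) or (not q or s)), w0
2. not (Box ((not s implies p) implies r) implies Box Box ((not s implies p) implies r)), w0
3. not (not q or s), w0
4. Box ((not s implies p) implies r), w0
5. not Box Box ((not s implies p) implies r), w0
6. q, w0
7. not s, w0
8. (not s implies p) implies r, w0
9. not (not s implies p), w0
10. not p, w0
11. not Box ((not s implies p) implies r), w1
12. (not s implies p) implies r, w1
13. not (not s implies p), w1
14. not s, w1
15. not p, w1
16. not ((not s implies p) implies r), w2
17. not s implies p, w2
18. not r, w2
19. (not s implies p) implies r, w2
20. p, w2
21. not (not s implies p), w2
22. not s, w2
23. not p, w2
Accessibility: w0Rw0, w0Rw1, w0Rw2, w1Rw1, w1Rw2, w2Rw2
Branch closes: p and not p both at w2.
Every branch closes (one shown): valid in S4, hence also in S5 (every theorem of S4 is a theorem of S5).
T-tableau for the negation not ((Box ((not s implies p) implies r) implies Box Box ((not s implies p) implies r)) or (not q or s)):
1. not ((Box ((not s implies p) implies r) implies Box Box ((not s implies p) implies r)) or (not q or s)), w0
2. not (Box ((not s implies p) implies r) implies Box Box ((not s implies p) implies r)), w0
3. not (not q or s), w0
4. Box ((not s implies p) implies r), w0
5. not Box Box ((not s implies p) implies r), w0
6. q, w0
7. not s, w0
8. (not s implies p) implies r, w0
9. r, w0
10. not Box ((not s implies p) implies r), w1
11. (not s implies p) implies r, w1
12. r, w1
13. not ((not s implies p) implies r), w2
14. not s implies p, w2
15. not r, w2
16. p, w2
Accessibility: w0Rw0, w0Rw1, w1Rw1, w1Rw2, w2Rw2
Complete open branch: countermodel on a T-frame, so not valid in T, nor in K (the same frame is also a K-frame).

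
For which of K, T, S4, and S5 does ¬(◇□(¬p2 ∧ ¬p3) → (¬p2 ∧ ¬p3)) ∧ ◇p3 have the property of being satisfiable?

S5-tableau for the formula:
1. ¬(◇□(¬p2 ∧ ¬p3) → (¬p2 ∧ ¬p3)) ∧ ◇p3, w0
2. ¬(◇□(¬p2 ∧ ¬p3) → (¬p2 ∧ ¬p3)), w0
3. ◇p3, w0
4. ◇□(¬p2 ∧ ¬p3), w0
5. ¬(¬p2 ∧ ¬p3), w0
6. p3, w0
7. p3, w1
8. □(¬p2 ∧ ¬p3), w2
9. ¬p2 ∧ ¬p3, w0
10. ¬p2, w0
11. ¬p3, w0
Accessibility: w0Rw0, w0Rw1, w0Rw2, w1Rw0, w1Rw1, w1Rw2, w2Rw0, w2Rw1, w2Rw2
Branch closes: p3 and ¬p3 both at w0.
Every branch closes (one shown): unsatisfiable in S5.
S4-tableau for the formula:
1. ¬(◇□(¬p2 ∧ ¬p3) → (¬p2 ∧ ¬p3)) ∧ ◇p3, w0
2. ¬(◇□(¬p2 ∧ ¬p3) → (¬p2 ∧ ¬p3)), w0
3. ◇p3, w0
4. ◇□(¬p2 ∧ ¬p3), w0
5. ¬(¬p2 ∧ ¬p3), w0
6. p3, w0
7. p3, w1
8. □(¬p2 ∧ ¬p3), w2
9. ¬p2 ∧ ¬p3, w2
10. ¬p2, w2
11. ¬p3, w2
Accessibility: w0Rw0, w0Rw1, w0Rw2, w1Rw1, w2Rw2
Complete open branch: satisfiable in S4, hence also in K, T (this S4-model is also a K-model and a T-model).

K, T, S4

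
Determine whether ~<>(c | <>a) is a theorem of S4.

Invalid (countermodel exists)

Tableau for the negation <>(c | <>a):
1. <>(c | <>a), w0
2. c | <>a, w1
3. <>a, w1
4. a, w2
Accessibility: w0Rw0, w0Rw1, w0Rw2, w1Rw1, w1Rw2, w2Rw2
The negation has an open branch (countermodel exists).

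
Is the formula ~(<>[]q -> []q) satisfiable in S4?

Satisfiable (open branch found)

1. ~(<>[]q -> []q), 0
2. <>[]q, 0   [~->-rule on 1]
3. ~[]q, 0   [~->-rule on 1]
4. []q, 1   [<>-rule on 2: fresh world 1, 0R1]
5. q, 1   [[]-rule on 4 via 1R1]
6. ~q, 2   [~[]-rule on 3: fresh world 2, 0R2]
Accessibility: 0R0, 0R1, 0R2, 1R1, 2R2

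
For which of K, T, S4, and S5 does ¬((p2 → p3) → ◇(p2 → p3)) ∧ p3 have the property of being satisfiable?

K

K-tableau for the formula:
1. ¬((p2 → p3) → ◇(p2 → p3)) ∧ p3, u
2. ¬((p2 → p3) → ◇(p2 → p3)), u
3. p3, u
4. p2 → p3, u
5. ¬◇(p2 → p3), u
Complete open branch: satisfiable in K.
T-tableau for the formula:
1. ¬((p2 → p3) → ◇(p2 → p3)) ∧ p3, u
2. ¬((p2 → p3) → ◇(p2 → p3)), u
3. p3, u
4. p2 → p3, u
5. ¬◇(p2 → p3), u
6. ¬(p2 → p3), u
7. p2, u
8. ¬p3, u
Accessibility: uRu
Branch closes: p3 and ¬p3 both at u.
Every branch closes (one shown): unsatisfiable in T, hence also in S4, S5 (every S4/S5-frame is a T-frame).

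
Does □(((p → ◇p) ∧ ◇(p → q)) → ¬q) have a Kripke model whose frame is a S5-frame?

Yes, satisfiable

1. □(((p → ◇p) ∧ ◇(p → q)) → ¬q), 0
2. ((p → ◇p) ∧ ◇(p → q)) → ¬q, 0
3. ¬q, 0
Accessibility: 0R0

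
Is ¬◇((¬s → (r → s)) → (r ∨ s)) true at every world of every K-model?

Not valid

Tableau for the negation ◇((¬s → (r → s)) → (r ∨ s)):
1. ◇((¬s → (r → s)) → (r ∨ s)), u
2. (¬s → (r → s)) → (r ∨ s), v   [◇-rule on 1: fresh world v, uRv]
3. r ∨ s, v   [→-rule on 2 (branches; this branch)]
4. s, v   [∨-rule on 3 (branches; this branch)]
Accessibility: uRv
The negation has an open branch (countermodel exists).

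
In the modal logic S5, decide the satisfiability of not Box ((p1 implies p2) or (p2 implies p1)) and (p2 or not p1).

1. not Box ((p1 implies p2) or (p2 implies p1)) and (p2 or not p1), u
2. not Box ((p1 implies p2) or (p2 implies p1)), u
3. p2 or not p1, u
4. not p1, u
5. not ((p1 implies p2) or (p2 implies p1)), v
6. not (p1 implies p2), v
7. not (p2 implies p1), v
8. p1, v
9. not p2, v
10. p2, v
11. not p1, v
Accessibility: uRu, uRv, vRu, vRv
Branch closes: p2 and not p2 both at v.
Every branch closes; the branch above is one of them.

No, unsatisfiable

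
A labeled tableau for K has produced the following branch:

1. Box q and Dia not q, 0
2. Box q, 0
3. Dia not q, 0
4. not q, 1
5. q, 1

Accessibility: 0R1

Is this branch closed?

Both q and not q appear at 1.

Yes, closed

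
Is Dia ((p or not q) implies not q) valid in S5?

Not valid

Tableau for the negation not Dia ((p or not q) implies not q):
1. not Dia ((p or not q) implies not q), 0
2. not ((p or not q) implies not q), 0   [neg-Dia-rule on 1 via 0R0]
3. p or not q, 0   [neg-implies-rule on 2]
4. q, 0   [neg-implies-rule on 2]
5. p, 0   [or-rule on 3 (branches; this branch)]
Accessibility: 0R0
The negation has an open branch (countermodel exists).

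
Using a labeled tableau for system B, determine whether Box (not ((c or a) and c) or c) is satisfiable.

Satisfiable (open branch found)

1. Box (not ((c or a) and c) or c), u
2. not ((c or a) and c) or c, u
3. c, u
Accessibility: uRu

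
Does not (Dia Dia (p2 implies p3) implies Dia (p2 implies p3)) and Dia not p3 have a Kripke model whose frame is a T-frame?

1. not (Dia Dia (p2 implies p3) implies Dia (p2 implies p3)) and Dia not p3, w0
2. not (Dia Dia (p2 implies p3) implies Dia (p2 implies p3)), w0
3. Dia not p3, w0
4. Dia Dia (p2 implies p3), w0
5. not Dia (p2 implies p3), w0
6. not (p2 implies p3), w0
7. p2, w0
8. not p3, w0
9. not p3, w1
10. not (p2 implies p3), w1
11. p2, w1
12. Dia (p2 implies p3), w2
13. not (p2 implies p3), w2
14. p2, w2
15. not p3, w2
16. p2 implies p3, w3
17. p3, w3
Accessibility: w0Rw0, w0Rw1, w0Rw2, w1Rw1, w2Rw2, w2Rw3, w3Rw3

Satisfiable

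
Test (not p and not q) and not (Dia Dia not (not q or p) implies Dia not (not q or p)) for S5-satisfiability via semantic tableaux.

1. (not p and not q) and not (Dia Dia not (not q or p) implies Dia not (not q or p)), 0
2. not p and not q, 0   [and-rule on 1]
3. not (Dia Dia not (not q or p) implies Dia not (not q or p)), 0   [and-rule on 1]
4. not p, 0   [and-rule on 2]
5. not q, 0   [and-rule on 2]
6. Dia Dia not (not q or p), 0   [neg-implies-rule on 3]
7. not Dia not (not q or p), 0   [neg-implies-rule on 3]
8. not q or p, 0   [neg-Dia-rule on 7 via 0R0]
9. Dia not (not q or p), 1   [Dia-rule on 6: fresh world 1, 0R1]
10. not q or p, 1   [neg-Dia-rule on 7 via 0R1]
11. p, 1   [or-rule on 10 (branches; this branch)]
12. not (not q or p), 2   [Dia-rule on 9: fresh world 2, 1R2]
13. q, 2   [neg-or-rule on 12]
14. not p, 2   [neg-or-rule on 12]
15. not q or p, 2   [neg-Dia-rule on 7 via 0R2]
16. p, 2   [or-rule on 15 (branches; this branch)]
Accessibility: 0R0, 0R1, 0R2, 1R0, 1R1, 1R2, 2R0, 2R1, 2R2
Branch closes: p and not p both at 2.
Every branch closes; the branch above is one of them.

Unsatisfiable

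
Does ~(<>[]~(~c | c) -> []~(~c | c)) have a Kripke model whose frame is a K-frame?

Yes, satisfiable

1. ~(<>[]~(~c | c) -> []~(~c | c)), w0
2. <>[]~(~c | c), w0   [~->-rule on 1]
3. ~[]~(~c | c), w0   [~->-rule on 1]
4. []~(~c | c), w1   [<>-rule on 2: fresh world w1, w0Rw1]
5. ~c | c, w2   [~[]-rule on 3: fresh world w2, w0Rw2]
6. c, w2   [|-rule on 5 (branches; this branch)]
Accessibility: w0Rw1, w0Rw2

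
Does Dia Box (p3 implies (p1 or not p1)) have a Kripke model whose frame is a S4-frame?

Satisfiable

1. Dia Box (p3 implies (p1 or not p1)), w0
2. Box (p3 implies (p1 or not p1)), w1   [Dia-rule on 1: fresh world w1, w0Rw1]
3. p3 implies (p1 or not p1), w1   [Box-rule on 2 via w1Rw1]
4. p1 or not p1, w1   [implies-rule on 3 (branches; this branch)]
5. not p1, w1   [or-rule on 4 (branches; this branch)]
Accessibility: w0Rw0, w0Rw1, w1Rw1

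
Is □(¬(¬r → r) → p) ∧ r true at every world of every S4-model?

Tableau for the negation ¬(□(¬(¬r → r) → p) ∧ r):
1. ¬(□(¬(¬r → r) → p) ∧ r), u
2. ¬r, u
Accessibility: uRu
The negation has an open branch (countermodel exists).

No, not valid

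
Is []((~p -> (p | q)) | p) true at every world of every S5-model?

Invalid (countermodel exists)

Tableau for the negation ~[]((~p -> (p | q)) | p):
1. ~[]((~p -> (p | q)) | p), 0
2. ~((~p -> (p | q)) | p), 1
3. ~(~p -> (p | q)), 1
4. ~p, 1
5. ~(p | q), 1
6. ~q, 1
Accessibility: 0R0, 0R1, 1R0, 1R1
The negation has an open branch (countermodel exists).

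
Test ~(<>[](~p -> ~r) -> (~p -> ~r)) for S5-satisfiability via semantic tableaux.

1. ~(<>[](~p -> ~r) -> (~p -> ~r)), 0
2. <>[](~p -> ~r), 0
3. ~(~p -> ~r), 0
4. ~p, 0
5. r, 0
6. [](~p -> ~r), 1
7. ~p -> ~r, 0
8. ~p -> ~r, 1
9. ~r, 0
Accessibility: 0R0, 0R1, 1R0, 1R1
Branch closes: r and ~r both at 0.
(One branch shown.) All branches close.

Unsatisfiable (every branch closes)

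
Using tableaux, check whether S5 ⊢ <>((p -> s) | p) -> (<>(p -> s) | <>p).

Tableau for the negation ~(<>((p -> s) | p) -> (<>(p -> s) | <>p)):
1. ~(<>((p -> s) | p) -> (<>(p -> s) | <>p)), w0
2. <>((p -> s) | p), w0
3. ~(<>(p -> s) | <>p), w0
4. ~<>(p -> s), w0
5. ~<>p, w0
6. ~(p -> s), w0
7. p, w0
8. ~s, w0
9. ~p, w0
Accessibility: w0Rw0
Branch closes: p and ~p both at w0.
All branches of the negation close; one closing branch shown above.

Valid in S5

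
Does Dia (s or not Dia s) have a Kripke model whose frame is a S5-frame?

1. Dia (s or not Dia s), 0
2. s or not Dia s, 1
3. not Dia s, 1
4. not s, 0
5. not s, 1
Accessibility: 0R0, 0R1, 1R0, 1R1

Satisfiable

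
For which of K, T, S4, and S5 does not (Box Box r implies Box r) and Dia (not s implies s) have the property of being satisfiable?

K

K-tableau for the formula:
1. not (Box Box r implies Box r) and Dia (not s implies s), u
2. not (Box Box r implies Box r), u
3. Dia (not s implies s), u
4. Box Box r, u
5. not Box r, u
6. not s implies s, v
7. Box r, v
8. s, v
9. not r, w
10. Box r, w
Accessibility: uRv, uRw
Complete open branch: satisfiable in K.
T-tableau for the formula:
1. not (Box Box r implies Box r) and Dia (not s implies s), u
2. not (Box Box r implies Box r), u
3. Dia (not s implies s), u
4. Box Box r, u
5. not Box r, u
6. Box r, u
7. r, u
8. not s implies s, v
9. Box r, v
10. r, v
11. s, v
12. not r, w
13. Box r, w
14. r, w
Accessibility: uRu, uRv, uRw, vRv, wRw
Branch closes: r and not r both at w.
Every branch closes (one shown): unsatisfiable in T, hence also in S4, S5 (every S4/S5-frame is a T-frame).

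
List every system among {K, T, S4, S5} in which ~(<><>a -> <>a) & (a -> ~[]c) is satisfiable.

T-tableau for the formula:
1. ~(<><>a -> <>a) & (a -> ~[]c), u
2. ~(<><>a -> <>a), u
3. a -> ~[]c, u
4. <><>a, u
5. ~<>a, u
6. ~a, u
7. ~[]c, u
8. <>a, v
9. ~a, v
10. ~c, w
11. ~a, w
12. a, x
Accessibility: uRu, uRv, uRw, vRv, vRx, wRw, xRx
Complete open branch: satisfiable in T, hence also in K (this T-model is also a K-model).
S4-tableau for the formula:
1. ~(<><>a -> <>a) & (a -> ~[]c), u
2. ~(<><>a -> <>a), u
3. a -> ~[]c, u
4. <><>a, u
5. ~<>a, u
6. ~a, u
7. ~[]c, u
8. <>a, v
9. ~a, v
10. ~c, w
11. ~a, w
12. a, x
13. ~a, x
Accessibility: uRu, uRv, uRw, uRx, vRv, vRx, wRw, xRx
Branch closes: a and ~a both at x.
Every branch closes (one shown): unsatisfiable in S4, hence also in S5 (every S5-frame is an S4-frame).

K, T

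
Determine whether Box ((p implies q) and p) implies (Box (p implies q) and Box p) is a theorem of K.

Tableau for the negation not (Box ((p implies q) and p) implies (Box (p implies q) and Box p)):
1. not (Box ((p implies q) and p) implies (Box (p implies q) and Box p)), 0
2. Box ((p implies q) and p), 0
3. not (Box (p implies q) and Box p), 0
4. not Box (p implies q), 0
5. not (p implies q), 1
6. p, 1
7. not q, 1
8. (p implies q) and p, 1
9. p implies q, 1
10. q, 1
Accessibility: 0R1
Branch closes: q and not q both at 1.
All branches of the negation close; one closing branch shown above.

Yes, valid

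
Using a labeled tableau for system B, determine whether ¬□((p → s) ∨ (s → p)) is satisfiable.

No, unsatisfiable

1. ¬□((p → s) ∨ (s → p)), w0
2. ¬((p → s) ∨ (s → p)), w1
3. ¬(p → s), w1
4. ¬(s → p), w1
5. p, w1
6. ¬s, w1
7. s, w1
8. ¬p, w1
Accessibility: w0Rw0, w0Rw1, w1Rw0, w1Rw1
Branch closes: s and ¬s both at w1.
(One branch shown.) All branches close.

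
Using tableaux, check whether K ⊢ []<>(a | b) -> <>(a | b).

No, not valid

Tableau for the negation ~([]<>(a | b) -> <>(a | b)):
1. ~([]<>(a | b) -> <>(a | b)), 0
2. []<>(a | b), 0
3. ~<>(a | b), 0
The negation has an open branch (countermodel exists).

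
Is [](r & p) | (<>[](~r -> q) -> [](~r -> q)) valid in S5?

Yes, valid

Tableau for the negation ~([](r & p) | (<>[](~r -> q) -> [](~r -> q))):
1. ~([](r & p) | (<>[](~r -> q) -> [](~r -> q))), u
2. ~[](r & p), u   [~|-rule on 1]
3. ~(<>[](~r -> q) -> [](~r -> q)), u   [~|-rule on 1]
4. <>[](~r -> q), u   [~->-rule on 3]
5. ~[](~r -> q), u   [~->-rule on 3]
6. ~(r & p), v   [~[]-rule on 2: fresh world v, uRv]
7. ~p, v   [~&-rule on 6 (branches; this branch)]
8. [](~r -> q), w   [<>-rule on 4: fresh world w, uRw]
9. ~r -> q, u   [[]-rule on 8 via wRu]
10. ~r -> q, v   [[]-rule on 8 via wRv]
11. ~r -> q, w   [[]-rule on 8 via wRw]
12. q, u   [->-rule on 9 (branches; this branch)]
13. q, v   [->-rule on 10 (branches; this branch)]
14. q, w   [->-rule on 11 (branches; this branch)]
15. ~(~r -> q), x   [~[]-rule on 5: fresh world x, uRx]
16. ~r, x   [~->-rule on 15]
17. ~q, x   [~->-rule on 15]
18. ~r -> q, x   [[]-rule on 8 via wRx]
19. q, x   [->-rule on 18 (branches; this branch)]
Accessibility: uRu, uRv, uRw, uRx, vRu, vRv, vRw, vRx, wRu, wRv, wRw, wRx, xRu, xRv, xRw, xRx
Branch closes: q and ~q both at x.
Every branch of the negation's tableau closes; the branch above is one of them.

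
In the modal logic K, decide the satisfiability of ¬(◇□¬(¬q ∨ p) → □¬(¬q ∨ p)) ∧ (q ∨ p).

Satisfiable

1. ¬(◇□¬(¬q ∨ p) → □¬(¬q ∨ p)) ∧ (q ∨ p), w0
2. ¬(◇□¬(¬q ∨ p) → □¬(¬q ∨ p)), w0   [∧-rule on 1]
3. q ∨ p, w0   [∧-rule on 1]
4. ◇□¬(¬q ∨ p), w0   [¬→-rule on 2]
5. ¬□¬(¬q ∨ p), w0   [¬→-rule on 2]
6. p, w0   [∨-rule on 3 (branches; this branch)]
7. □¬(¬q ∨ p), w1   [◇-rule on 4: fresh world w1, w0Rw1]
8. ¬q ∨ p, w2   [¬□-rule on 5: fresh world w2, w0Rw2]
9. p, w2   [∨-rule on 8 (branches; this branch)]
Accessibility: w0Rw1, w0Rw2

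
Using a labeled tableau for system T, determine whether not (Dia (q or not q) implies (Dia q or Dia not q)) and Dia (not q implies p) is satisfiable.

1. not (Dia (q or not q) implies (Dia q or Dia not q)) and Dia (not q implies p), w0
2. not (Dia (q or not q) implies (Dia q or Dia not q)), w0
3. Dia (not q implies p), w0
4. Dia (q or not q), w0
5. not (Dia q or Dia not q), w0
6. not Dia q, w0
7. not Dia not q, w0
8. not q, w0
9. q, w0
Accessibility: w0Rw0
Branch closes: q and not q both at w0.
(One branch shown.) All branches close.

No, unsatisfiable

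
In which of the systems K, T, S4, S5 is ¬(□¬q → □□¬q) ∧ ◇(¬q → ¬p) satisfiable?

K, T

T-tableau for the formula:
1. ¬(□¬q → □□¬q) ∧ ◇(¬q → ¬p), w0
2. ¬(□¬q → □□¬q), w0   [∧-rule on 1]
3. ◇(¬q → ¬p), w0   [∧-rule on 1]
4. □¬q, w0   [¬→-rule on 2]
5. ¬□□¬q, w0   [¬→-rule on 2]
6. ¬q, w0   [□-rule on 4 via w0Rw0]
7. ¬q → ¬p, w1   [◇-rule on 3: fresh world w1, w0Rw1]
8. ¬q, w1   [□-rule on 4 via w0Rw1]
9. ¬p, w1   [→-rule on 7 (branches; this branch)]
10. ¬□¬q, w2   [¬□-rule on 5: fresh world w2, w0Rw2]
11. ¬q, w2   [□-rule on 4 via w0Rw2]
12. q, w3   [¬□-rule on 10: fresh world w3, w2Rw3]
Accessibility: w0Rw0, w0Rw1, w0Rw2, w1Rw1, w2Rw2, w2Rw3, w3Rw3
Complete open branch: satisfiable in T, hence also in K (this T-model is also a K-model).
S4-tableau for the formula:
1. ¬(□¬q → □□¬q) ∧ ◇(¬q → ¬p), w0
2. ¬(□¬q → □□¬q), w0   [∧-rule on 1]
3. ◇(¬q → ¬p), w0   [∧-rule on 1]
4. □¬q, w0   [¬→-rule on 2]
5. ¬□□¬q, w0   [¬→-rule on 2]
6. ¬q, w0   [□-rule on 4 via w0Rw0]
7. ¬q → ¬p, w1   [◇-rule on 3: fresh world w1, w0Rw1]
8. ¬q, w1   [□-rule on 4 via w0Rw1]
9. ¬p, w1   [→-rule on 7 (branches; this branch)]
10. ¬□¬q, w2   [¬□-rule on 5: fresh world w2, w0Rw2]
11. ¬q, w2   [□-rule on 4 via w0Rw2]
12. q, w3   [¬□-rule on 10: fresh world w3, w2Rw3]
13. ¬q, w3   [□-rule on 4 via w0Rw3]
Accessibility: w0Rw0, w0Rw1, w0Rw2, w0Rw3, w1Rw1, w2Rw2, w2Rw3, w3Rw3
Branch closes: q and ¬q both at w3.
Every branch closes (one shown): unsatisfiable in S4, hence also in S5 (every S5-frame is an S4-frame).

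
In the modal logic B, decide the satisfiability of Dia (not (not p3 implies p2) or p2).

Yes, satisfiable

1. Dia (not (not p3 implies p2) or p2), w0
2. not (not p3 implies p2) or p2, w1
3. p2, w1
Accessibility: w0Rw0, w0Rw1, w1Rw0, w1Rw1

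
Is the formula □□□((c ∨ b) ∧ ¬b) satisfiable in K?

1. □□□((c ∨ b) ∧ ¬b), w0

Yes, satisfiable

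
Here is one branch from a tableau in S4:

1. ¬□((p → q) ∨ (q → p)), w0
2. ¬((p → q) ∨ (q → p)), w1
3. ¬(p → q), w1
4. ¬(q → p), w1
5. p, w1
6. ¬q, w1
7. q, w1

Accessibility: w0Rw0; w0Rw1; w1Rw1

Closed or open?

Both q and ¬q appear at w1.

Yes, closed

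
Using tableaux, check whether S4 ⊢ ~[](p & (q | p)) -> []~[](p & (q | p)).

Tableau for the negation ~(~[](p & (q | p)) -> []~[](p & (q | p))):
1. ~(~[](p & (q | p)) -> []~[](p & (q | p))), w0
2. ~[](p & (q | p)), w0
3. ~[]~[](p & (q | p)), w0
4. ~(p & (q | p)), w1
5. ~(q | p), w1
6. ~q, w1
7. ~p, w1
8. [](p & (q | p)), w2
9. p & (q | p), w2
10. p, w2
11. q | p, w2
Accessibility: w0Rw0, w0Rw1, w0Rw2, w1Rw1, w2Rw2
The negation has an open branch (countermodel exists).

Not valid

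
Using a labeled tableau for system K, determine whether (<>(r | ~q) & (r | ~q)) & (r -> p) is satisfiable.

Yes, satisfiable

1. (<>(r | ~q) & (r | ~q)) & (r -> p), w0
2. <>(r | ~q) & (r | ~q), w0
3. r -> p, w0
4. <>(r | ~q), w0
5. r | ~q, w0
6. p, w0
7. ~q, w0
8. r | ~q, w1
9. ~q, w1
Accessibility: w0Rw1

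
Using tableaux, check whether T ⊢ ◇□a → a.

Tableau for the negation ¬(◇□a → a):
1. ¬(◇□a → a), w0
2. ◇□a, w0   [¬→-rule on 1]
3. ¬a, w0   [¬→-rule on 1]
4. □a, w1   [◇-rule on 2: fresh world w1, w0Rw1]
5. a, w1   [□-rule on 4 via w1Rw1]
Accessibility: w0Rw0, w0Rw1, w1Rw1
The negation has an open branch (countermodel exists).

Invalid (countermodel exists)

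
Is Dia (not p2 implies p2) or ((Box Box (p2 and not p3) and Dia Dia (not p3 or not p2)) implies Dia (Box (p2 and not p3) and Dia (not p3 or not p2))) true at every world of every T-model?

Yes, valid

Tableau for the negation not (Dia (not p2 implies p2) or ((Box Box (p2 and not p3) and Dia Dia (not p3 or not p2)) implies Dia (Box (p2 and not p3) and Dia (not p3 or not p2)))):
1. not (Dia (not p2 implies p2) or ((Box Box (p2 and not p3) and Dia Dia (not p3 or not p2)) implies Dia (Box (p2 and not p3) and Dia (not p3 or not p2)))), w0
2. not Dia (not p2 implies p2), w0
3. not ((Box Box (p2 and not p3) and Dia Dia (not p3 or not p2)) implies Dia (Box (p2 and not p3) and Dia (not p3 or not p2))), w0
4. Box Box (p2 and not p3) and Dia Dia (not p3 or not p2), w0
5. not Dia (Box (p2 and not p3) and Dia (not p3 or not p2)), w0
6. Box Box (p2 and not p3), w0
7. Dia Dia (not p3 or not p2), w0
8. not (not p2 implies p2), w0
9. not p2, w0
10. not (Box (p2 and not p3) and Dia (not p3 or not p2)), w0
11. Box (p2 and not p3), w0
12. p2 and not p3, w0
13. p2, w0
14. not p3, w0
Accessibility: w0Rw0
Branch closes: p2 and not p2 both at w0.
Every branch of the negation's tableau closes; the branch above is one of them.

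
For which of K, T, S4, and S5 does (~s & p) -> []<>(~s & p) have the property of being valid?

S5-tableau for the negation ~((~s & p) -> []<>(~s & p)):
1. ~((~s & p) -> []<>(~s & p)), w0
2. ~s & p, w0
3. ~[]<>(~s & p), w0
4. ~s, w0
5. p, w0
6. ~<>(~s & p), w1
7. ~(~s & p), w0
8. ~(~s & p), w1
9. ~p, w0
Accessibility: w0Rw0, w0Rw1, w1Rw0, w1Rw1
Branch closes: p and ~p both at w0.
Every branch closes (one shown): valid in S5.
S4-tableau for the negation ~((~s & p) -> []<>(~s & p)):
1. ~((~s & p) -> []<>(~s & p)), w0
2. ~s & p, w0
3. ~[]<>(~s & p), w0
4. ~s, w0
5. p, w0
6. ~<>(~s & p), w1
7. ~(~s & p), w1
8. ~p, w1
Accessibility: w0Rw0, w0Rw1, w1Rw1
Complete open branch: countermodel on an S4-frame, so not valid in S4, nor in K, T (the same frame is also a K-frame and a T-frame).

S5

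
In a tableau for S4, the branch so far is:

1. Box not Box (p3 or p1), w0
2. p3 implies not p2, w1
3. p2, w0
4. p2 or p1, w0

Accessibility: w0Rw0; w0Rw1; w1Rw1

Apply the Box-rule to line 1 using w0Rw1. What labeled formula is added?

not Box (p3 or p1), w1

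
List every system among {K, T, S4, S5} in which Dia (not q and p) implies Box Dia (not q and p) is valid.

S5

S4-tableau for the negation not (Dia (not q and p) implies Box Dia (not q and p)):
1. not (Dia (not q and p) implies Box Dia (not q and p)), u
2. Dia (not q and p), u
3. not Box Dia (not q and p), u
4. not q and p, v
5. not q, v
6. p, v
7. not Dia (not q and p), w
8. not (not q and p), w
9. not p, w
Accessibility: uRu, uRv, uRw, vRv, wRw
Complete open branch: countermodel on an S4-frame, so not valid in S4, nor in K, T (the same frame is also a K-frame and a T-frame).
S5-tableau for the negation not (Dia (not q and p) implies Box Dia (not q and p)):
1. not (Dia (not q and p) implies Box Dia (not q and p)), u
2. Dia (not q and p), u
3. not Box Dia (not q and p), u
4. not q and p, v
5. not q, v
6. p, v
7. not Dia (not q and p), w
8. not (not q and p), u
9. not (not q and p), v
10. not (not q and p), w
11. not p, u
12. not p, v
Accessibility: uRu, uRv, uRw, vRu, vRv, vRw, wRu, wRv, wRw
Branch closes: p and not p both at v.
Every branch closes (one shown): valid in S5.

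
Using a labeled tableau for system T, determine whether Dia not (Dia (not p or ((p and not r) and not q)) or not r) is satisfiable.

Satisfiable

1. Dia not (Dia (not p or ((p and not r) and not q)) or not r), u
2. not (Dia (not p or ((p and not r) and not q)) or not r), v
3. not Dia (not p or ((p and not r) and not q)), v
4. r, v
5. not (not p or ((p and not r) and not q)), v
6. p, v
7. not ((p and not r) and not q), v
8. q, v
Accessibility: uRu, uRv, vRv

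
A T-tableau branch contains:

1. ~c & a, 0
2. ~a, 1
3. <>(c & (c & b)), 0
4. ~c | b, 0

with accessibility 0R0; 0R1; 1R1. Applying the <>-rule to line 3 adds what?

a fresh world 2 with 0R2, and c & (c & b) at 2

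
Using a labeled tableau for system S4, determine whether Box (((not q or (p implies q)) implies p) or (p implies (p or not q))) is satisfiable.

Yes, satisfiable

1. Box (((not q or (p implies q)) implies p) or (p implies (p or not q))), 0
2. ((not q or (p implies q)) implies p) or (p implies (p or not q)), 0
3. p implies (p or not q), 0
4. p or not q, 0
5. not q, 0
Accessibility: 0R0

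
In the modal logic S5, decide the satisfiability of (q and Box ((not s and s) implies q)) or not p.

1. (q and Box ((not s and s) implies q)) or not p, u
2. not p, u   [or-rule on 1 (branches; this branch)]
Accessibility: uRu

Yes, satisfiable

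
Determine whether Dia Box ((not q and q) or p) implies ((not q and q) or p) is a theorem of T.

Tableau for the negation not (Dia Box ((not q and q) or p) implies ((not q and q) or p)):
1. not (Dia Box ((not q and q) or p) implies ((not q and q) or p)), w0
2. Dia Box ((not q and q) or p), w0
3. not ((not q and q) or p), w0
4. not (not q and q), w0
5. not p, w0
6. not q, w0
7. Box ((not q and q) or p), w1
8. (not q and q) or p, w1
9. p, w1
Accessibility: w0Rw0, w0Rw1, w1Rw1
The negation has an open branch (countermodel exists).

No, not valid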